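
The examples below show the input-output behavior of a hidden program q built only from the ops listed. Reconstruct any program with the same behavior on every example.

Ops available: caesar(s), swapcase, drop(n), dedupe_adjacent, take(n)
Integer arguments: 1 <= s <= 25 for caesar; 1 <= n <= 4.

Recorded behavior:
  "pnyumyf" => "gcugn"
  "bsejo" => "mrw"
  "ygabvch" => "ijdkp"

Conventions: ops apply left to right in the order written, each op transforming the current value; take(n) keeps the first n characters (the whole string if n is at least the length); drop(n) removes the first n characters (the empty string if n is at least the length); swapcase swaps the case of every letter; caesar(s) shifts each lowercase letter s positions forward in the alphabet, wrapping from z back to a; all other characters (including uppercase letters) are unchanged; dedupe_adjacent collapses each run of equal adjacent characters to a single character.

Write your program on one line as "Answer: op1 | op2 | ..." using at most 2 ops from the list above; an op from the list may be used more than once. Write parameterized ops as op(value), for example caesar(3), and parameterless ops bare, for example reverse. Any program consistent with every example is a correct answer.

drop(2) | caesar(8)

Check, running the answer program on each example:
  "pnyumyf" -> "yumyf" -> "gcugn"
  "bsejo" -> "ejo" -> "mrw"
  "ygabvch" -> "abvch" -> "ijdkp"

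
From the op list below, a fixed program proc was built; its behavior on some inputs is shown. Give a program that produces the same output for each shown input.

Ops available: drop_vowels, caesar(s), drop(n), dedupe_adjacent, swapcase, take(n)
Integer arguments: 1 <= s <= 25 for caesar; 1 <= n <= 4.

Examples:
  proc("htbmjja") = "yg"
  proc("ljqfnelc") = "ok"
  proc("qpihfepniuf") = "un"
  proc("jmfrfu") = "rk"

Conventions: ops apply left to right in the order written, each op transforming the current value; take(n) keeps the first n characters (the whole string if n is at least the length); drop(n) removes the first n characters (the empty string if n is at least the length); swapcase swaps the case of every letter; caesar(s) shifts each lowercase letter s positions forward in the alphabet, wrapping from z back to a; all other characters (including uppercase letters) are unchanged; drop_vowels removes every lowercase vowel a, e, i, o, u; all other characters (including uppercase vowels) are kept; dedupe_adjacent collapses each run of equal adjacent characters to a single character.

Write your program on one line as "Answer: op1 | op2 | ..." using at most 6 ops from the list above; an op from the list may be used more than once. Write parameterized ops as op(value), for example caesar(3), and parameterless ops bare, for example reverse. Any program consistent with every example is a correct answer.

drop(1) | caesar(4) | drop_vowels | take(2) | caesar(1)

Check, running the answer program on each example:
  "htbmjja" -> "tbmjja" -> "xfqnne" -> "xfqnn" -> "xf" -> "yg"
  "ljqfnelc" -> "jqfnelc" -> "nujripg" -> "njrpg" -> "nj" -> "ok"
  "qpihfepniuf" -> "pihfepniuf" -> "tmljitrmyj" -> "tmljtrmyj" -> "tm" -> "un"
  "jmfrfu" -> "mfrfu" -> "qjvjy" -> "qjvjy" -> "qj" -> "rk"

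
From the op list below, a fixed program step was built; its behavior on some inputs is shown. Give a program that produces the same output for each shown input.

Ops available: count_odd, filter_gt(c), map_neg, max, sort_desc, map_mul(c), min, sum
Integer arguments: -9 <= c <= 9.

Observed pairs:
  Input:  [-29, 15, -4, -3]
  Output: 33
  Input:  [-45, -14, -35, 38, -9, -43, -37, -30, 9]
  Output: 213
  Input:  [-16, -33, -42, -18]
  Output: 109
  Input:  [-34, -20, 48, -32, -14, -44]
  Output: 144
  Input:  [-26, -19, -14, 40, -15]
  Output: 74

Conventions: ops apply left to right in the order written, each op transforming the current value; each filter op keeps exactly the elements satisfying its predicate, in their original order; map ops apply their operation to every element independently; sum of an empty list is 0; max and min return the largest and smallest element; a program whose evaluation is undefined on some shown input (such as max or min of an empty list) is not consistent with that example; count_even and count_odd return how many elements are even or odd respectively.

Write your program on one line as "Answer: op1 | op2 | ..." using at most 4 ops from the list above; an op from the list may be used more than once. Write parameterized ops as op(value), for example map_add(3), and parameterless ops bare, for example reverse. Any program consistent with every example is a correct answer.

map_neg | sort_desc | filter_gt(3) | sum

Check, running the answer program on each example:
  [-29, 15, -4, -3] -> [29, -15, 4, 3] -> [29, 4, 3, -15] -> [29, 4] -> 33
  [-45, -14, -35, 38, -9, -43, -37, -30, 9] -> [45, 14, 35, -38, 9, 43, 37, 30, -9] -> [45, 43, 37, 35, 30, 14, 9, -9, -38] -> [45, 43, 37, 35, 30, 14, 9] -> 213
  [-16, -33, -42, -18] -> [16, 33, 42, 18] -> [42, 33, 18, 16] -> [42, 33, 18, 16] -> 109
  [-34, -20, 48, -32, -14, -44] -> [34, 20, -48, 32, 14, 44] -> [44, 34, 32, 20, 14, -48] -> [44, 34, 32, 20, 14] -> 144
  [-26, -19, -14, 40, -15] -> [26, 19, 14, -40, 15] -> [26, 19, 15, 14, -40] -> [26, 19, 15, 14] -> 74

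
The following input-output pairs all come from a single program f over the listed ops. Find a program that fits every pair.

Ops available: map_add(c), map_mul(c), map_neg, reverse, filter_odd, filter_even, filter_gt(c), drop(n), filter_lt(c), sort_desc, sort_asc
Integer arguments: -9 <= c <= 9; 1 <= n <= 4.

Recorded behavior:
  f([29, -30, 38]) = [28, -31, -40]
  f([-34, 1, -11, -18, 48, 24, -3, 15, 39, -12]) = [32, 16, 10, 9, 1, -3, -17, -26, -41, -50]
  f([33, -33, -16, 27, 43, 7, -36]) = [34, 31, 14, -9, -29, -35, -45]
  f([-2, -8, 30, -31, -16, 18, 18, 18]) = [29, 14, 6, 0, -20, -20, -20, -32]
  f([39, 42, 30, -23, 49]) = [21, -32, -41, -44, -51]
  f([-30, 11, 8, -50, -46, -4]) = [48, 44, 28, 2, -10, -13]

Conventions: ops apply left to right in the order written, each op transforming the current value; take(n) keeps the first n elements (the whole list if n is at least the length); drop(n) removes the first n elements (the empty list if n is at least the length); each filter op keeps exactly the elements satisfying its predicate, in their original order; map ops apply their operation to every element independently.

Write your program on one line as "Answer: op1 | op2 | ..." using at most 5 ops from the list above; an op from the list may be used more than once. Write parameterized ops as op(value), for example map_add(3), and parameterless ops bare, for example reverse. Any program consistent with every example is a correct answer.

sort_asc | map_neg | map_add(-9) | map_add(3) | map_add(4)

Check, running the answer program on each example:
  [29, -30, 38] -> [-30, 29, 38] -> [30, -29, -38] -> [21, -38, -47] -> [24, -35, -44] -> [28, -31, -40]
  [-34, 1, -11, -18, 48, 24, -3, 15, 39, -12] -> [-34, -18, -12, -11, -3, 1, 15, 24, 39, 48] -> [34, 18, 12, 11, 3, -1, -15, -24, -39, -48] -> [25, 9, 3, 2, -6, -10, -24, -33, -48, -57] -> [28, 12, 6, 5, -3, -7, -21, -30, -45, -54] -> [32, 16, 10, 9, 1, -3, -17, -26, -41, -50]
  [33, -33, -16, 27, 43, 7, -36] -> [-36, -33, -16, 7, 27, 33, 43] -> [36, 33, 16, -7, -27, -33, -43] -> [27, 24, 7, -16, -36, -42, -52] -> [30, 27, 10, -13, -33, -39, -49] -> [34, 31, 14, -9, -29, -35, -45]
  [-2, -8, 30, -31, -16, 18, 18, 18] -> [-31, -16, -8, -2, 18, 18, 18, 30] -> [31, 16, 8, 2, -18, -18, -18, -30] -> [22, 7, -1, -7, -27, -27, -27, -39] -> [25, 10, 2, -4, -24, -24, -24, -36] -> [29, 14, 6, 0, -20, -20, -20, -32]
  [39, 42, 30, -23, 49] -> [-23, 30, 39, 42, 49] -> [23, -30, -39, -42, -49] -> [14, -39, -48, -51, -58] -> [17, -36, -45, -48, -55] -> [21, -32, -41, -44, -51]
  [-30, 11, 8, -50, -46, -4] -> [-50, -46, -30, -4, 8, 11] -> [50, 46, 30, 4, -8, -11] -> [41, 37, 21, -5, -17, -20] -> [44, 40, 24, -2, -14, -17] -> [48, 44, 28, 2, -10, -13]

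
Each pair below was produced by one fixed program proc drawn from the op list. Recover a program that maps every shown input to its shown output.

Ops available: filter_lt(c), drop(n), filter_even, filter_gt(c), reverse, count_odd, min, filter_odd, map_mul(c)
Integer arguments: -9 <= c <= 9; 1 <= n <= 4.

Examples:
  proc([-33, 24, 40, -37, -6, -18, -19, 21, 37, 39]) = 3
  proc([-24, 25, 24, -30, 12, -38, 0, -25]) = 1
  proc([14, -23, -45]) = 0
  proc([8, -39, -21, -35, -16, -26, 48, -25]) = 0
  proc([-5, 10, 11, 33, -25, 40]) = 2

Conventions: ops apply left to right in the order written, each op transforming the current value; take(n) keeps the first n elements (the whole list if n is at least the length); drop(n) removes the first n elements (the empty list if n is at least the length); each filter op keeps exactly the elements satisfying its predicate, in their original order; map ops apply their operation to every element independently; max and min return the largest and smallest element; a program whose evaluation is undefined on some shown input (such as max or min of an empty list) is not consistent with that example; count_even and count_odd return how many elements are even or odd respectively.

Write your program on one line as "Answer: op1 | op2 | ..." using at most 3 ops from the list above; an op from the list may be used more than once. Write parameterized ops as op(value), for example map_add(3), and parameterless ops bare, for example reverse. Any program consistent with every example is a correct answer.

map_mul(-9) | filter_lt(-5) | count_odd

Check, running the answer program on each example:
  [-33, 24, 40, -37, -6, -18, -19, 21, 37, 39] -> [297, -216, -360, 333, 54, 162, 171, -189, -333, -351] -> [-216, -360, -189, -333, -351] -> 3
  [-24, 25, 24, -30, 12, -38, 0, -25] -> [216, -225, -216, 270, -108, 342, 0, 225] -> [-225, -216, -108] -> 1
  [14, -23, -45] -> [-126, 207, 405] -> [-126] -> 0
  [8, -39, -21, -35, -16, -26, 48, -25] -> [-72, 351, 189, 315, 144, 234, -432, 225] -> [-72, -432] -> 0
  [-5, 10, 11, 33, -25, 40] -> [45, -90, -99, -297, 225, -360] -> [-90, -99, -297, -360] -> 2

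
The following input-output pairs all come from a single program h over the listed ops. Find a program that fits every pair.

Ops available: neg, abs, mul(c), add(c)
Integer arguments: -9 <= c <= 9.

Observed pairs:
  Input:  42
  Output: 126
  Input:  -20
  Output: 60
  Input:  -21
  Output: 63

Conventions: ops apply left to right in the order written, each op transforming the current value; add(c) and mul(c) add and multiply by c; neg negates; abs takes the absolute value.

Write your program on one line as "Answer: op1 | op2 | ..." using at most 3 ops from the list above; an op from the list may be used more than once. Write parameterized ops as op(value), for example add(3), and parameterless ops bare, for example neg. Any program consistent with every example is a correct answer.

neg | mul(3) | abs

Check, running the answer program on each example:
  42 -> -42 -> -126 -> 126
  -20 -> 20 -> 60 -> 60
  -21 -> 21 -> 63 -> 63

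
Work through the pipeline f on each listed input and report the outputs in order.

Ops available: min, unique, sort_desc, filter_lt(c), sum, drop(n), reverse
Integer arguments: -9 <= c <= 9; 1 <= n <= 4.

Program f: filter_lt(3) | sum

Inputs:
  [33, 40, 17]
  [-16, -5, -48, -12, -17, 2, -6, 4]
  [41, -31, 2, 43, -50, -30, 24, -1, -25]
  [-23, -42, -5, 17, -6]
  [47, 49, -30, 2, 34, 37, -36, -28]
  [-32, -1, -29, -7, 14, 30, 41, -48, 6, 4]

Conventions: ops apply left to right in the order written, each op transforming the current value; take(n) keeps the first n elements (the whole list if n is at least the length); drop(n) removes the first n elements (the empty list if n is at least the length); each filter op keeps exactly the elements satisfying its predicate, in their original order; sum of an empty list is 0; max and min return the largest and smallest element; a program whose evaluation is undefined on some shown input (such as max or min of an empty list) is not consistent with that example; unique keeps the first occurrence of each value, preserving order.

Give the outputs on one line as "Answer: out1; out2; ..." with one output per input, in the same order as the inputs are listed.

0; -102; -135; -76; -92; -117

Execution, op by op:
  [33, 40, 17] -> [] -> 0
  [-16, -5, -48, -12, -17, 2, -6, 4] -> [-16, -5, -48, -12, -17, 2, -6] -> -102
  [41, -31, 2, 43, -50, -30, 24, -1, -25] -> [-31, 2, -50, -30, -1, -25] -> -135
  [-23, -42, -5, 17, -6] -> [-23, -42, -5, -6] -> -76
  [47, 49, -30, 2, 34, 37, -36, -28] -> [-30, 2, -36, -28] -> -92
  [-32, -1, -29, -7, 14, 30, 41, -48, 6, 4] -> [-32, -1, -29, -7, -48] -> -117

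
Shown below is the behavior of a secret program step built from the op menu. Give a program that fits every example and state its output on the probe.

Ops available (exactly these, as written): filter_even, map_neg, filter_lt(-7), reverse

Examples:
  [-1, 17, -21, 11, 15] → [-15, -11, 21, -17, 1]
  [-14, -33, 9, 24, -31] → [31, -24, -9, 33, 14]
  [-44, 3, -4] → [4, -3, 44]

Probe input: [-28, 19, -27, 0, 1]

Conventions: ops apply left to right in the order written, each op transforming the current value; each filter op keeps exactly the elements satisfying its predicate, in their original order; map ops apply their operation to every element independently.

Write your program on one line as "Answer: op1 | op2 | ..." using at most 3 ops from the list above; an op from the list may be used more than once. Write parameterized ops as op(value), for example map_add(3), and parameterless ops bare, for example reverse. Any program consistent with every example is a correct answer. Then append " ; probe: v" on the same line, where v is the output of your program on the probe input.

map_neg | reverse ; probe: [-1, 0, 27, -19, 28]

Check, running the answer program on each example:
  [-1, 17, -21, 11, 15] -> [1, -17, 21, -11, -15] -> [-15, -11, 21, -17, 1]
  [-14, -33, 9, 24, -31] -> [14, 33, -9, -24, 31] -> [31, -24, -9, 33, 14]
  [-44, 3, -4] -> [44, -3, 4] -> [4, -3, 44]
  probe: [-28, 19, -27, 0, 1] -> [28, -19, 27, 0, -1] -> [-1, 0, 27, -19, 28]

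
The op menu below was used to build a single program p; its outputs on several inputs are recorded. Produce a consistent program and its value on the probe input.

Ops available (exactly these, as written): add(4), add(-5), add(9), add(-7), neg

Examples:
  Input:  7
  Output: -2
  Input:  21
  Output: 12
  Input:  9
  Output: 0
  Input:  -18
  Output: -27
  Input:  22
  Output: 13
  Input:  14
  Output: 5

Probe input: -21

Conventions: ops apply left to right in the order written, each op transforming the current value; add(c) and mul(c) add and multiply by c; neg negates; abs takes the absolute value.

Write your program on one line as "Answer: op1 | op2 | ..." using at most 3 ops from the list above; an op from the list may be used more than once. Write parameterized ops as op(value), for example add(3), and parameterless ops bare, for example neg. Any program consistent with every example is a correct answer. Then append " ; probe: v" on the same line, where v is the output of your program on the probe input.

neg | add(9) | neg ; probe: -30

Check, running the answer program on each example:
  7 -> -7 -> 2 -> -2
  21 -> -21 -> -12 -> 12
  9 -> -9 -> 0 -> 0
  -18 -> 18 -> 27 -> -27
  22 -> -22 -> -13 -> 13
  14 -> -14 -> -5 -> 5
  probe: -21 -> 21 -> 30 -> -30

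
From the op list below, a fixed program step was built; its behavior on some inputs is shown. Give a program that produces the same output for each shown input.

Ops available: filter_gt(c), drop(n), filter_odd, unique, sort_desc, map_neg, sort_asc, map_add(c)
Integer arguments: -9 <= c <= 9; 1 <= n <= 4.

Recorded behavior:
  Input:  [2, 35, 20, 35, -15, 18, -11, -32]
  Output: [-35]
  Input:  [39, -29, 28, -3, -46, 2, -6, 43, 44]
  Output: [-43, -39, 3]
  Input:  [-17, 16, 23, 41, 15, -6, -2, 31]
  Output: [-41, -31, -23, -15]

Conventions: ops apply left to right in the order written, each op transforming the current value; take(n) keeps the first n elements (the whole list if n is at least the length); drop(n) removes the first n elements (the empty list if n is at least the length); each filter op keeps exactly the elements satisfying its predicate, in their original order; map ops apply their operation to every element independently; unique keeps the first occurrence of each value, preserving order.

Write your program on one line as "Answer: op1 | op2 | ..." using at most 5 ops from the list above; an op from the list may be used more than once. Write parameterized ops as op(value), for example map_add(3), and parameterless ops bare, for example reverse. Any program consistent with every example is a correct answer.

filter_gt(-5) | map_neg | sort_asc | filter_odd | unique

Check, running the answer program on each example:
  [2, 35, 20, 35, -15, 18, -11, -32] -> [2, 35, 20, 35, 18] -> [-2, -35, -20, -35, -18] -> [-35, -35, -20, -18, -2] -> [-35, -35] -> [-35]
  [39, -29, 28, -3, -46, 2, -6, 43, 44] -> [39, 28, -3, 2, 43, 44] -> [-39, -28, 3, -2, -43, -44] -> [-44, -43, -39, -28, -2, 3] -> [-43, -39, 3] -> [-43, -39, 3]
  [-17, 16, 23, 41, 15, -6, -2, 31] -> [16, 23, 41, 15, -2, 31] -> [-16, -23, -41, -15, 2, -31] -> [-41, -31, -23, -16, -15, 2] -> [-41, -31, -23, -15] -> [-41, -31, -23, -15]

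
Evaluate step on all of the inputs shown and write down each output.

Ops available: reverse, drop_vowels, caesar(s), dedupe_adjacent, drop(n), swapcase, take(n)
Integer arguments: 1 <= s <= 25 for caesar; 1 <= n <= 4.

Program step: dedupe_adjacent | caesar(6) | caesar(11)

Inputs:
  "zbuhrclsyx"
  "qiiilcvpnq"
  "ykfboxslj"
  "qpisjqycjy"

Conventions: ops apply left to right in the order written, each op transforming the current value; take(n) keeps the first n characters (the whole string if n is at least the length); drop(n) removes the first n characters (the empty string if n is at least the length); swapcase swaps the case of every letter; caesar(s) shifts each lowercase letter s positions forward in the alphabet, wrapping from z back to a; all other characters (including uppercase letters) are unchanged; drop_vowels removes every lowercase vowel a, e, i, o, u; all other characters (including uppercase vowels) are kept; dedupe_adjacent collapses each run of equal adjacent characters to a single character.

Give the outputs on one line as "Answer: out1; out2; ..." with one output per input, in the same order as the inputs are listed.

Execution, op by op:
  "zbuhrclsyx" -> "zbuhrclsyx" -> "fhanxiryed" -> "qslyitcjpo"
  "qiiilcvpnq" -> "qilcvpnq" -> "woribvtw" -> "hzctmgeh"
  "ykfboxslj" -> "ykfboxslj" -> "eqlhudyrp" -> "pbwsfojca"
  "qpisjqycjy" -> "qpisjqycjy" -> "wvoypweipe" -> "hgzjahptap"

"qslyitcjpo"; "hzctmgeh"; "pbwsfojca"; "hgzjahptap"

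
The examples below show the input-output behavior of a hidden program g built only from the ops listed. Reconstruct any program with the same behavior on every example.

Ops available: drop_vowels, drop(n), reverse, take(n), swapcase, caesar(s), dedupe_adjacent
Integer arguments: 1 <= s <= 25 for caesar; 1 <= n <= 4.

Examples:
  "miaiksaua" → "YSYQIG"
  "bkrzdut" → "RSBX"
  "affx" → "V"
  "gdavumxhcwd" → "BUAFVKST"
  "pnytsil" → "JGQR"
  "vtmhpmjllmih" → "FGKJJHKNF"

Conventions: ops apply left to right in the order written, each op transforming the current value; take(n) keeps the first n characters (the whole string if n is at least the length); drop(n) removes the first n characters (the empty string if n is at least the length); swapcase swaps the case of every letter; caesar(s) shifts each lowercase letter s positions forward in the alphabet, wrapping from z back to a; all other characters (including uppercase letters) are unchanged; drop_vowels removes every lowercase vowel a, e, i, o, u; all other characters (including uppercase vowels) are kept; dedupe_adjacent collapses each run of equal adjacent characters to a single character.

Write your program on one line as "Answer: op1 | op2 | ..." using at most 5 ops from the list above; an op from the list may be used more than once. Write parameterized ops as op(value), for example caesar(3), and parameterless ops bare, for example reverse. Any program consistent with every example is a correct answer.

drop(3) | reverse | caesar(24) | swapcase

Check, running the answer program on each example:
  "miaiksaua" -> "iksaua" -> "auaski" -> "ysyqig" -> "YSYQIG"
  "bkrzdut" -> "zdut" -> "tudz" -> "rsbx" -> "RSBX"
  "affx" -> "x" -> "x" -> "v" -> "V"
  "gdavumxhcwd" -> "vumxhcwd" -> "dwchxmuv" -> "buafvkst" -> "BUAFVKST"
  "pnytsil" -> "tsil" -> "list" -> "jgqr" -> "JGQR"
  "vtmhpmjllmih" -> "hpmjllmih" -> "himlljmph" -> "fgkjjhknf" -> "FGKJJHKNF"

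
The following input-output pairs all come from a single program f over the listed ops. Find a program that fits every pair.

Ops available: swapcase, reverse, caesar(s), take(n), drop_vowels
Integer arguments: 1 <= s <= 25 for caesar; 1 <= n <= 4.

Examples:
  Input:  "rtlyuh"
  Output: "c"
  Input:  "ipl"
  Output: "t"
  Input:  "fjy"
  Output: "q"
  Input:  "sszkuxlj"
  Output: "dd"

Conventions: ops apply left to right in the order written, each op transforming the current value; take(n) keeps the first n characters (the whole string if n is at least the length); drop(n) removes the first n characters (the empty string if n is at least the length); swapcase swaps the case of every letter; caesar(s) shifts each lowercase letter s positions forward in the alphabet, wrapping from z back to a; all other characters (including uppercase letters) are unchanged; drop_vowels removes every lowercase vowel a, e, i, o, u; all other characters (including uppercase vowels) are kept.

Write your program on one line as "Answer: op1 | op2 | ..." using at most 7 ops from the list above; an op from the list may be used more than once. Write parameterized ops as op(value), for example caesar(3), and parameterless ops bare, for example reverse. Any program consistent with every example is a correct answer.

take(3) | take(2) | reverse | caesar(1) | caesar(10) | drop_vowels

Check, running the answer program on each example:
  "rtlyuh" -> "rtl" -> "rt" -> "tr" -> "us" -> "ec" -> "c"
  "ipl" -> "ipl" -> "ip" -> "pi" -> "qj" -> "at" -> "t"
  "fjy" -> "fjy" -> "fj" -> "jf" -> "kg" -> "uq" -> "q"
  "sszkuxlj" -> "ssz" -> "ss" -> "ss" -> "tt" -> "dd" -> "dd"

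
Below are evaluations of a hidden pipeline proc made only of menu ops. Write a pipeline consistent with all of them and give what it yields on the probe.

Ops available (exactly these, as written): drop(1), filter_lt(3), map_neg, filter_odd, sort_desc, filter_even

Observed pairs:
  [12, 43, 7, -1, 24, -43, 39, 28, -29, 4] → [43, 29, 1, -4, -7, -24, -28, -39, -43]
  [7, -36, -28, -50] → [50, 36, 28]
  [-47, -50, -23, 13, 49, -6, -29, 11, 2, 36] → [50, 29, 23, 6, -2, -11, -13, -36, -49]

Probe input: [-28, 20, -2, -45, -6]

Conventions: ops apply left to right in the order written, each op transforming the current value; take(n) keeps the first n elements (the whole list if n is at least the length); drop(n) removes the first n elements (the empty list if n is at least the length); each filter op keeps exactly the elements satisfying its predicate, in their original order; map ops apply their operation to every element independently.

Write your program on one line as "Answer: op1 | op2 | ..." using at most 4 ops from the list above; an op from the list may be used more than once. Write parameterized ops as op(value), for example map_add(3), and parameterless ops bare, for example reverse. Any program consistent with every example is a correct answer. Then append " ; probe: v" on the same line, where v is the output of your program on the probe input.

map_neg | drop(1) | sort_desc ; probe: [45, 6, 2, -20]

Check, running the answer program on each example:
  [12, 43, 7, -1, 24, -43, 39, 28, -29, 4] -> [-12, -43, -7, 1, -24, 43, -39, -28, 29, -4] -> [-43, -7, 1, -24, 43, -39, -28, 29, -4] -> [43, 29, 1, -4, -7, -24, -28, -39, -43]
  [7, -36, -28, -50] -> [-7, 36, 28, 50] -> [36, 28, 50] -> [50, 36, 28]
  [-47, -50, -23, 13, 49, -6, -29, 11, 2, 36] -> [47, 50, 23, -13, -49, 6, 29, -11, -2, -36] -> [50, 23, -13, -49, 6, 29, -11, -2, -36] -> [50, 29, 23, 6, -2, -11, -13, -36, -49]
  probe: [-28, 20, -2, -45, -6] -> [28, -20, 2, 45, 6] -> [-20, 2, 45, 6] -> [45, 6, 2, -20]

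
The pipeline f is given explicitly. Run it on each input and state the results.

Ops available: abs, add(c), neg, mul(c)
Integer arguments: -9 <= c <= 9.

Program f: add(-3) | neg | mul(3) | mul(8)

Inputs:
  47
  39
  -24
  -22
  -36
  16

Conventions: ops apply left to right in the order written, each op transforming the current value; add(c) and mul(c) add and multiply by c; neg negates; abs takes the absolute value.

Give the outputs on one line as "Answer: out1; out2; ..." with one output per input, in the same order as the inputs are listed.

Execution, op by op:
  47 -> 44 -> -44 -> -132 -> -1056
  39 -> 36 -> -36 -> -108 -> -864
  -24 -> -27 -> 27 -> 81 -> 648
  -22 -> -25 -> 25 -> 75 -> 600
  -36 -> -39 -> 39 -> 117 -> 936
  16 -> 13 -> -13 -> -39 -> -312

-1056; -864; 648; 600; 936; -312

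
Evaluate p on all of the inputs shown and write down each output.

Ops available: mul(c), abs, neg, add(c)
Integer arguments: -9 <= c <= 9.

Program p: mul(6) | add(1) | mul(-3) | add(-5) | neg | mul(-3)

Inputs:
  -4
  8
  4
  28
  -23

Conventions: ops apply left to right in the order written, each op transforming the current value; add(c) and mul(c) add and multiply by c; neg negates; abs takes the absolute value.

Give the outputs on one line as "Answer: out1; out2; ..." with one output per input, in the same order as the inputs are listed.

Execution, op by op:
  -4 -> -24 -> -23 -> 69 -> 64 -> -64 -> 192
  8 -> 48 -> 49 -> -147 -> -152 -> 152 -> -456
  4 -> 24 -> 25 -> -75 -> -80 -> 80 -> -240
  28 -> 168 -> 169 -> -507 -> -512 -> 512 -> -1536
  -23 -> -138 -> -137 -> 411 -> 406 -> -406 -> 1218

192; -456; -240; -1536; 1218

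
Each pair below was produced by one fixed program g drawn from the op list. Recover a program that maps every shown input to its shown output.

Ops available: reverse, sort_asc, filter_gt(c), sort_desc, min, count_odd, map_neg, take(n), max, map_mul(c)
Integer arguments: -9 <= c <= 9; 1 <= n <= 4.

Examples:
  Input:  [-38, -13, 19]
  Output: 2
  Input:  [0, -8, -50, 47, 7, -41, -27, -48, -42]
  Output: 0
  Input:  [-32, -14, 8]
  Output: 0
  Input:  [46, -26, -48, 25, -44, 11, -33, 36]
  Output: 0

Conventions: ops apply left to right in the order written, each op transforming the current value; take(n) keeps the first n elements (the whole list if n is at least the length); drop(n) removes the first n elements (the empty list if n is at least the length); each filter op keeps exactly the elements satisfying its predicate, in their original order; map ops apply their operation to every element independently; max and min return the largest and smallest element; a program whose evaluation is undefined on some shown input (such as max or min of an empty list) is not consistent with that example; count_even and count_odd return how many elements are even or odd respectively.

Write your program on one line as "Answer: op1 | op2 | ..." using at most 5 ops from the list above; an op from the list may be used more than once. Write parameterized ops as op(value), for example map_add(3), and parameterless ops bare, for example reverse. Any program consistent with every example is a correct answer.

take(3) | sort_asc | map_mul(9) | count_odd

Check, running the answer program on each example:
  [-38, -13, 19] -> [-38, -13, 19] -> [-38, -13, 19] -> [-342, -117, 171] -> 2
  [0, -8, -50, 47, 7, -41, -27, -48, -42] -> [0, -8, -50] -> [-50, -8, 0] -> [-450, -72, 0] -> 0
  [-32, -14, 8] -> [-32, -14, 8] -> [-32, -14, 8] -> [-288, -126, 72] -> 0
  [46, -26, -48, 25, -44, 11, -33, 36] -> [46, -26, -48] -> [-48, -26, 46] -> [-432, -234, 414] -> 0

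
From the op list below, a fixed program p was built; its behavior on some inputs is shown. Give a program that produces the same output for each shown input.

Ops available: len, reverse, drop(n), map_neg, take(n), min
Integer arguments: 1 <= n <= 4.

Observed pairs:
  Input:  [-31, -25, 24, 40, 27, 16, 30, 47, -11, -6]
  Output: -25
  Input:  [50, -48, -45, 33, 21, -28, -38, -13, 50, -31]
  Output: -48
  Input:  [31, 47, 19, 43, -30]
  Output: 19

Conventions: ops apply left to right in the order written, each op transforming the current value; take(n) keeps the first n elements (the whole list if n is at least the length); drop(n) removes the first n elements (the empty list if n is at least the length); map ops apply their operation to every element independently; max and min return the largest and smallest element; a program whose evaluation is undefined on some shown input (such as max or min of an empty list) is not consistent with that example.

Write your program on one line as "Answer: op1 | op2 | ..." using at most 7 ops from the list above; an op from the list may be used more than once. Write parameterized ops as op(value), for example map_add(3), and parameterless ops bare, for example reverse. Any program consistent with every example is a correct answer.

map_neg | drop(1) | reverse | drop(1) | map_neg | min

Check, running the answer program on each example:
  [-31, -25, 24, 40, 27, 16, 30, 47, -11, -6] -> [31, 25, -24, -40, -27, -16, -30, -47, 11, 6] -> [25, -24, -40, -27, -16, -30, -47, 11, 6] -> [6, 11, -47, -30, -16, -27, -40, -24, 25] -> [11, -47, -30, -16, -27, -40, -24, 25] -> [-11, 47, 30, 16, 27, 40, 24, -25] -> -25
  [50, -48, -45, 33, 21, -28, -38, -13, 50, -31] -> [-50, 48, 45, -33, -21, 28, 38, 13, -50, 31] -> [48, 45, -33, -21, 28, 38, 13, -50, 31] -> [31, -50, 13, 38, 28, -21, -33, 45, 48] -> [-50, 13, 38, 28, -21, -33, 45, 48] -> [50, -13, -38, -28, 21, 33, -45, -48] -> -48
  [31, 47, 19, 43, -30] -> [-31, -47, -19, -43, 30] -> [-47, -19, -43, 30] -> [30, -43, -19, -47] -> [-43, -19, -47] -> [43, 19, 47] -> 19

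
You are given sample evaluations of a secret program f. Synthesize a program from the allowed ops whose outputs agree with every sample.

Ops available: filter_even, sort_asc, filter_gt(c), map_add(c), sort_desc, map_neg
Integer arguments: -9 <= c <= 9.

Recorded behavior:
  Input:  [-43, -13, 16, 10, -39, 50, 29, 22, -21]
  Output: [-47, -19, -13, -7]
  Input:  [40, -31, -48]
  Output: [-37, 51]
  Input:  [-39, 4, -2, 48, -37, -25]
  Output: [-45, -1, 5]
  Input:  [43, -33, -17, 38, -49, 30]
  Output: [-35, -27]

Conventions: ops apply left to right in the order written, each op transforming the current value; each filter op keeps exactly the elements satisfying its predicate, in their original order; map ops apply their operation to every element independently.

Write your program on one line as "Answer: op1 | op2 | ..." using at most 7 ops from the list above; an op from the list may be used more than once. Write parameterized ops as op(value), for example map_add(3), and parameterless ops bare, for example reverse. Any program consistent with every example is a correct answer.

filter_even | map_add(5) | map_neg | map_add(8) | sort_desc | sort_asc

Check, running the answer program on each example:
  [-43, -13, 16, 10, -39, 50, 29, 22, -21] -> [16, 10, 50, 22] -> [21, 15, 55, 27] -> [-21, -15, -55, -27] -> [-13, -7, -47, -19] -> [-7, -13, -19, -47] -> [-47, -19, -13, -7]
  [40, -31, -48] -> [40, -48] -> [45, -43] -> [-45, 43] -> [-37, 51] -> [51, -37] -> [-37, 51]
  [-39, 4, -2, 48, -37, -25] -> [4, -2, 48] -> [9, 3, 53] -> [-9, -3, -53] -> [-1, 5, -45] -> [5, -1, -45] -> [-45, -1, 5]
  [43, -33, -17, 38, -49, 30] -> [38, 30] -> [43, 35] -> [-43, -35] -> [-35, -27] -> [-27, -35] -> [-35, -27]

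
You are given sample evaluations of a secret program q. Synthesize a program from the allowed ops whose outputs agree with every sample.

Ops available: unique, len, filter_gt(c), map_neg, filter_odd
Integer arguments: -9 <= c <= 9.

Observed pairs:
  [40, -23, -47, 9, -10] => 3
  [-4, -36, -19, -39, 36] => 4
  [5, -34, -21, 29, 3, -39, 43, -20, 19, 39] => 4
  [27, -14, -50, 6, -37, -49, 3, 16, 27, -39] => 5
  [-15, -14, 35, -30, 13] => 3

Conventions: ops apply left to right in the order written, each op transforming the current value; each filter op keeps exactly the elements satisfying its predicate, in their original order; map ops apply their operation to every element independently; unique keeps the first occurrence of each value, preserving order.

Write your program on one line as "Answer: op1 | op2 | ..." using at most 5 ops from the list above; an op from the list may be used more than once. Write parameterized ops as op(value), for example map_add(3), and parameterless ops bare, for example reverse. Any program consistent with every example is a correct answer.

unique | map_neg | filter_gt(-7) | filter_gt(-1) | len

Check, running the answer program on each example:
  [40, -23, -47, 9, -10] -> [40, -23, -47, 9, -10] -> [-40, 23, 47, -9, 10] -> [23, 47, 10] -> [23, 47, 10] -> 3
  [-4, -36, -19, -39, 36] -> [-4, -36, -19, -39, 36] -> [4, 36, 19, 39, -36] -> [4, 36, 19, 39] -> [4, 36, 19, 39] -> 4
  [5, -34, -21, 29, 3, -39, 43, -20, 19, 39] -> [5, -34, -21, 29, 3, -39, 43, -20, 19, 39] -> [-5, 34, 21, -29, -3, 39, -43, 20, -19, -39] -> [-5, 34, 21, -3, 39, 20] -> [34, 21, 39, 20] -> 4
  [27, -14, -50, 6, -37, -49, 3, 16, 27, -39] -> [27, -14, -50, 6, -37, -49, 3, 16, -39] -> [-27, 14, 50, -6, 37, 49, -3, -16, 39] -> [14, 50, -6, 37, 49, -3, 39] -> [14, 50, 37, 49, 39] -> 5
  [-15, -14, 35, -30, 13] -> [-15, -14, 35, -30, 13] -> [15, 14, -35, 30, -13] -> [15, 14, 30] -> [15, 14, 30] -> 3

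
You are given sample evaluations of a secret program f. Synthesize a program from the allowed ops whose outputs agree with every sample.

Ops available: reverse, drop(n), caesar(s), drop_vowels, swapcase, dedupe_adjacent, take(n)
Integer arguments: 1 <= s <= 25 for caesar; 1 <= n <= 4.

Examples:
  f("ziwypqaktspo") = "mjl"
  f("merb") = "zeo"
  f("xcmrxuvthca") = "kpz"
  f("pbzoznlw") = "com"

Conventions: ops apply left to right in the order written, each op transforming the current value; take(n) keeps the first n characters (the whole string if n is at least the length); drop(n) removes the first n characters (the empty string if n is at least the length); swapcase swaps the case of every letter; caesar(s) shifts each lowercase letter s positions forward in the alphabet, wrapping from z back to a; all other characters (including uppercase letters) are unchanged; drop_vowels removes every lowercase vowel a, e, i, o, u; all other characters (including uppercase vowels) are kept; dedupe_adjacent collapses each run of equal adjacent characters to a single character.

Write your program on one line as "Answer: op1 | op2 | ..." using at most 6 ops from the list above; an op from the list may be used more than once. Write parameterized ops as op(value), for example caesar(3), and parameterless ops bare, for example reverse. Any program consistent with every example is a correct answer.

drop_vowels | take(4) | caesar(20) | take(3) | caesar(19)

Check, running the answer program on each example:
  "ziwypqaktspo" -> "zwypqktsp" -> "zwyp" -> "tqsj" -> "tqs" -> "mjl"
  "merb" -> "mrb" -> "mrb" -> "glv" -> "glv" -> "zeo"
  "xcmrxuvthca" -> "xcmrxvthc" -> "xcmr" -> "rwgl" -> "rwg" -> "kpz"
  "pbzoznlw" -> "pbzznlw" -> "pbzz" -> "jvtt" -> "jvt" -> "com"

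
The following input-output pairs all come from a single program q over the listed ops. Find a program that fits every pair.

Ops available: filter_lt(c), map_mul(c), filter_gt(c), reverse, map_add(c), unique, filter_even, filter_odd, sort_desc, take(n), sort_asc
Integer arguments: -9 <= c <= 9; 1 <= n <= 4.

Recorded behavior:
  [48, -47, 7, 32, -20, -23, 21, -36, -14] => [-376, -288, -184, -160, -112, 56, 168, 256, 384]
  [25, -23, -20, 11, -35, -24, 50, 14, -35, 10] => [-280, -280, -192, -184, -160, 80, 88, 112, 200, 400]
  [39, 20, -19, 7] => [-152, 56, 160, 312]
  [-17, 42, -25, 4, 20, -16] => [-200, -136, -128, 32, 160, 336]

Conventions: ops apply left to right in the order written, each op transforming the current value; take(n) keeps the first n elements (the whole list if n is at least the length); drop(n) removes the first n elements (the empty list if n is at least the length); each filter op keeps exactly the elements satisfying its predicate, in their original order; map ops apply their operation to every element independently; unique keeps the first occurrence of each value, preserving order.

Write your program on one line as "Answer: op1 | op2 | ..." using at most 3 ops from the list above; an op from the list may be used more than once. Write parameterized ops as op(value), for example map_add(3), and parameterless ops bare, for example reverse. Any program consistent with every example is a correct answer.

sort_desc | reverse | map_mul(8)

Check, running the answer program on each example:
  [48, -47, 7, 32, -20, -23, 21, -36, -14] -> [48, 32, 21, 7, -14, -20, -23, -36, -47] -> [-47, -36, -23, -20, -14, 7, 21, 32, 48] -> [-376, -288, -184, -160, -112, 56, 168, 256, 384]
  [25, -23, -20, 11, -35, -24, 50, 14, -35, 10] -> [50, 25, 14, 11, 10, -20, -23, -24, -35, -35] -> [-35, -35, -24, -23, -20, 10, 11, 14, 25, 50] -> [-280, -280, -192, -184, -160, 80, 88, 112, 200, 400]
  [39, 20, -19, 7] -> [39, 20, 7, -19] -> [-19, 7, 20, 39] -> [-152, 56, 160, 312]
  [-17, 42, -25, 4, 20, -16] -> [42, 20, 4, -16, -17, -25] -> [-25, -17, -16, 4, 20, 42] -> [-200, -136, -128, 32, 160, 336]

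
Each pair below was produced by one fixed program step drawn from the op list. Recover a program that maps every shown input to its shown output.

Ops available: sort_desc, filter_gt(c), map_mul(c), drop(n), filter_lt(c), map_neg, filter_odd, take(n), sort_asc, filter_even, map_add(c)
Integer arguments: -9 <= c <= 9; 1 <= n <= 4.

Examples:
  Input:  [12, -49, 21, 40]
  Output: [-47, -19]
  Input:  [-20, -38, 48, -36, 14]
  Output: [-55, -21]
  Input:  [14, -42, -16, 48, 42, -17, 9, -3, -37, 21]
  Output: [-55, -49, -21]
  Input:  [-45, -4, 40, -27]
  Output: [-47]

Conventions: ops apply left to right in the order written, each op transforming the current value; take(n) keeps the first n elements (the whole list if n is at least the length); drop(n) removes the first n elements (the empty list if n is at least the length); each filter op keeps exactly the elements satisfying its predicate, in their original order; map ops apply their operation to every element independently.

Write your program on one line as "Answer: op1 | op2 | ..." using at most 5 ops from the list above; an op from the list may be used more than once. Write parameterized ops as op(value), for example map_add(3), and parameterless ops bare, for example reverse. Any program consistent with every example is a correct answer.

sort_desc | map_mul(-1) | map_add(-7) | filter_lt(-9) | filter_odd

Check, running the answer program on each example:
  [12, -49, 21, 40] -> [40, 21, 12, -49] -> [-40, -21, -12, 49] -> [-47, -28, -19, 42] -> [-47, -28, -19] -> [-47, -19]
  [-20, -38, 48, -36, 14] -> [48, 14, -20, -36, -38] -> [-48, -14, 20, 36, 38] -> [-55, -21, 13, 29, 31] -> [-55, -21] -> [-55, -21]
  [14, -42, -16, 48, 42, -17, 9, -3, -37, 21] -> [48, 42, 21, 14, 9, -3, -16, -17, -37, -42] -> [-48, -42, -21, -14, -9, 3, 16, 17, 37, 42] -> [-55, -49, -28, -21, -16, -4, 9, 10, 30, 35] -> [-55, -49, -28, -21, -16] -> [-55, -49, -21]
  [-45, -4, 40, -27] -> [40, -4, -27, -45] -> [-40, 4, 27, 45] -> [-47, -3, 20, 38] -> [-47] -> [-47]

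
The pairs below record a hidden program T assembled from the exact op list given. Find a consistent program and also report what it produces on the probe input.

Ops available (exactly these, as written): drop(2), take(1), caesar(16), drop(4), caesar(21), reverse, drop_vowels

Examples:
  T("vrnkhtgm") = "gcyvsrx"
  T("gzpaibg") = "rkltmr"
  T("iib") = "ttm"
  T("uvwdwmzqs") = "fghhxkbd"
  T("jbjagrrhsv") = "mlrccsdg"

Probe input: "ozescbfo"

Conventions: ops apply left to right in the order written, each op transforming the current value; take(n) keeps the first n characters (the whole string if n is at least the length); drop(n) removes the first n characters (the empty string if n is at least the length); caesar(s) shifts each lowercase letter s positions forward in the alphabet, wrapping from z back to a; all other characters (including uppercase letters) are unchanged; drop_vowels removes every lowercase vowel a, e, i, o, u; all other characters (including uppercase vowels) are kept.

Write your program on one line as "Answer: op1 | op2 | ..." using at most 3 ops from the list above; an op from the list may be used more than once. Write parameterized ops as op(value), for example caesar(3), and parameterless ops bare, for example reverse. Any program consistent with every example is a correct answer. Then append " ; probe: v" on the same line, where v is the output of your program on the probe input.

caesar(16) | caesar(21) | drop_vowels ; probe: "zkpdnmqz"

Check, running the answer program on each example:
  "vrnkhtgm" -> "lhdaxjwc" -> "gcyvserx" -> "gcyvsrx"
  "gzpaibg" -> "wpfqyrw" -> "rkaltmr" -> "rkltmr"
  "iib" -> "yyr" -> "ttm" -> "ttm"
  "uvwdwmzqs" -> "klmtmcpgi" -> "fghohxkbd" -> "fghhxkbd"
  "jbjagrrhsv" -> "zrzqwhhxil" -> "umulrccsdg" -> "mlrccsdg"
  probe: "ozescbfo" -> "epuisrve" -> "zkpdnmqz" -> "zkpdnmqz"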